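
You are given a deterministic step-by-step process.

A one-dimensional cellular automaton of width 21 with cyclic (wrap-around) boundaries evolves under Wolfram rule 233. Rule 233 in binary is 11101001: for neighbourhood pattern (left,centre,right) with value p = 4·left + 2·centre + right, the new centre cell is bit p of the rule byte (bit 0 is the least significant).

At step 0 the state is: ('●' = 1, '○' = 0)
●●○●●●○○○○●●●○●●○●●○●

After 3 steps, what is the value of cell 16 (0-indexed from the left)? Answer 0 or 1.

1

[0] ●●○●●●○○○○●●●○●●○●●○●
[1] ●●●●●●○●●○●●●●●●●●●●●
[2] ●●●●●●●●●●●●●●●●●●●●●
[3] ●●●●●●●●●●●●●●●●●●●●●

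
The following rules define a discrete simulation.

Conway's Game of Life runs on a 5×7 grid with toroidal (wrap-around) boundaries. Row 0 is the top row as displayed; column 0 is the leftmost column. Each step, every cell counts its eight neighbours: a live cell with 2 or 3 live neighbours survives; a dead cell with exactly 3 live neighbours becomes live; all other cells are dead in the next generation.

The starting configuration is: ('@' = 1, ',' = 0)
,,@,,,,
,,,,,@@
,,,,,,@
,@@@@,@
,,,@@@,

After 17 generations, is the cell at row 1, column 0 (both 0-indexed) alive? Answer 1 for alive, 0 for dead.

1

step 0: ,,@,,,,
,,,,,@@
,,,,,,@
,@@@@,@
,,,@@@,
step 1: ,,,@,,@
,,,,,@@
,,@@@,@
@,@,,,@
,@,,,@,
step 2: @,,,@,@
@,@,,,@
,@@@@,,
@,@,@,@
,@@,,@,
step 3: ,,@@,,,
,,@,@,@
,,,,@,,
@,,,@,@
,,@,@,,
step 4: ,@@,@@,
,,@,@@,
@,,,@,@
,,,,@,,
,@@,@@,
step 5: ,,,,,,@
@,@,,,,
,,,,@,@
@@,,@,@
,@@,,,,
step 6: @,@,,,,
@,,,,@@
,,,@,,@
,@@@,,@
,@@,,@@
step 7: ,,@,,,,
@@,,,@,
,@,@@,,
,@,@@,@
,,,,,@@
step 8: @@,,,@,
@@,@@,,
,@,@,,@
,,,@,,@
@,@@@@@
step 9: ,,,,,,,
,,,@@@,
,@,@,@@
,@,,,,,
,,@@,,,
step 10: ,,@,,,,
,,@@,@@
@,,@,@@
@@,@@,,
,,@,,,,
step 11: ,@@,,,,
@@@@,@,
,,,,,,,
@@,@@@,
,,@,,,,
step 12: @,,,,,,
@,,@,,,
,,,,,@,
,@@@@,,
@,,,@,,
step 13: @@,,,,@
,,,,,,@
,@,,,,,
,@@@@@,
@,@,@,,
step 14: ,@,,,@@
,@,,,,@
@@,@@@,
@,,,@@,
,,,,@,,
step 15: ,,,,,@@
,@,,,,,
,@@@,,,
@@,,,,,
@,,,@,,
step 16: @,,,,@@
@@,,,,,
,,,,,,,
@,,@,,,
@@,,,@,
step 17: ,,,,,@,
@@,,,,,
@@,,,,,
@@,,,,@
,@,,@@,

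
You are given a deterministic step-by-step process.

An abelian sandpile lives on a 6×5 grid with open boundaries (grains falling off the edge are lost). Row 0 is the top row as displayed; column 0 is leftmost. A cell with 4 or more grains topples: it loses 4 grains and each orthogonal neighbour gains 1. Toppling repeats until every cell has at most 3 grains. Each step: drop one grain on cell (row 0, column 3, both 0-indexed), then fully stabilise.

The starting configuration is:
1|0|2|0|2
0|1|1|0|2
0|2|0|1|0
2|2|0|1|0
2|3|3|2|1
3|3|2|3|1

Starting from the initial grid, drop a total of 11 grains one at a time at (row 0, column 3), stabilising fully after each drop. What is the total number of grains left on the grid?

45

t=0: 1|0|2|0|2
0|1|1|0|2
0|2|0|1|0
2|2|0|1|0
2|3|3|2|1
3|3|2|3|1
t=1: 1|0|2|1|2
0|1|1|0|2
0|2|0|1|0
2|2|0|1|0
2|3|3|2|1
3|3|2|3|1
t=2: 1|0|2|2|2
0|1|1|0|2
0|2|0|1|0
2|2|0|1|0
2|3|3|2|1
3|3|2|3|1
t=3: 1|0|2|3|2
0|1|1|0|2
0|2|0|1|0
2|2|0|1|0
2|3|3|2|1
3|3|2|3|1
t=4: 1|0|3|0|3
0|1|1|1|2
0|2|0|1|0
2|2|0|1|0
2|3|3|2|1
3|3|2|3|1
t=5: 1|0|3|1|3
0|1|1|1|2
0|2|0|1|0
2|2|0|1|0
2|3|3|2|1
3|3|2|3|1
t=6: 1|0|3|2|3
0|1|1|1|2
0|2|0|1|0
2|2|0|1|0
2|3|3|2|1
3|3|2|3|1
t=7: 1|0|3|3|3
0|1|1|1|2
0|2|0|1|0
2|2|0|1|0
2|3|3|2|1
3|3|2|3|1
t=8: 1|1|0|2|0
0|1|2|2|3
0|2|0|1|0
2|2|0|1|0
2|3|3|2|1
3|3|2|3|1
t=9: 1|1|0|3|0
0|1|2|2|3
0|2|0|1|0
2|2|0|1|0
2|3|3|2|1
3|3|2|3|1
t=10: 1|1|1|0|1
0|1|2|3|3
0|2|0|1|0
2|2|0|1|0
2|3|3|2|1
3|3|2|3|1
t=11: 1|1|1|1|1
0|1|2|3|3
0|2|0|1|0
2|2|0|1|0
2|3|3|2|1
3|3|2|3|1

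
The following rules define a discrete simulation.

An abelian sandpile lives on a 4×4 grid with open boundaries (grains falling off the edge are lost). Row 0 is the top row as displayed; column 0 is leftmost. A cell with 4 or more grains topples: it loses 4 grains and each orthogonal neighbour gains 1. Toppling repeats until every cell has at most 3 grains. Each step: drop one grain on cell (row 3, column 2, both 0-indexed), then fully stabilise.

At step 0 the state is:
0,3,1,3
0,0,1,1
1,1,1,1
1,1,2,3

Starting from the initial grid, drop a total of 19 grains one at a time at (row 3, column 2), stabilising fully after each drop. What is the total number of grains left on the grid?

gen 0: 0,3,1,3
0,0,1,1
1,1,1,1
1,1,2,3
gen 1: 0,3,1,3
0,0,1,1
1,1,1,1
1,1,3,3
gen 2: 0,3,1,3
0,0,1,1
1,1,2,2
1,2,1,0
gen 3: 0,3,1,3
0,0,1,1
1,1,2,2
1,2,2,0
gen 4: 0,3,1,3
0,0,1,1
1,1,2,2
1,2,3,0
gen 5: 0,3,1,3
0,0,1,1
1,1,3,2
1,3,0,1
gen 6: 0,3,1,3
0,0,1,1
1,1,3,2
1,3,1,1
gen 7: 0,3,1,3
0,0,1,1
1,1,3,2
1,3,2,1
gen 8: 0,3,1,3
0,0,1,1
1,1,3,2
1,3,3,1
gen 9: 0,3,1,3
0,0,2,1
1,3,0,3
2,0,2,2
gen 10: 0,3,1,3
0,0,2,1
1,3,0,3
2,0,3,2
gen 11: 0,3,1,3
0,0,2,1
1,3,1,3
2,1,0,3
gen 12: 0,3,1,3
0,0,2,1
1,3,1,3
2,1,1,3
gen 13: 0,3,1,3
0,0,2,1
1,3,1,3
2,1,2,3
gen 14: 0,3,1,3
0,0,2,1
1,3,1,3
2,1,3,3
gen 15: 0,3,1,3
0,0,2,2
1,3,3,0
2,2,1,1
gen 16: 0,3,1,3
0,0,2,2
1,3,3,0
2,2,2,1
gen 17: 0,3,1,3
0,0,2,2
1,3,3,0
2,2,3,1
gen 18: 0,3,1,3
0,1,3,2
2,1,1,1
3,0,2,2
gen 19: 0,3,1,3
0,1,3,2
2,1,1,1
3,0,3,2

26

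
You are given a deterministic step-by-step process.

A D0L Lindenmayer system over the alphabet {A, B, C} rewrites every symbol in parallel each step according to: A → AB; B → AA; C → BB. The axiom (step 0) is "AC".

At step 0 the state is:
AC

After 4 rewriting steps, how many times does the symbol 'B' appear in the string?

9

[0] AC
[1] ABBB
[2] ABAAAAAA
[3] ABAAABABABABABAB
[4] ABAAABABABAAABAAABAAABAAABAAABAA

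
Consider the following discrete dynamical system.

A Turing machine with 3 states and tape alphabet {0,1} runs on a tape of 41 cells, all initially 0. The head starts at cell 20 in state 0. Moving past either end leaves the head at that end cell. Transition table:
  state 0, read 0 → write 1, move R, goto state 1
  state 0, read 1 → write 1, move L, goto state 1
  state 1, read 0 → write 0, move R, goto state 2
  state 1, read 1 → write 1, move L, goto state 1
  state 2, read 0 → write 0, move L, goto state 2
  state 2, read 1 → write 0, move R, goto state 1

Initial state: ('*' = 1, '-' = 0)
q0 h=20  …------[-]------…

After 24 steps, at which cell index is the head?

4

[0] q0 h=20  …------[-]------…
[1] q1 h=21  …-----*[-]------…
[2] q2 h=22  …----*-[-]------…
[3] q2 h=21  …-----*[-]------…
[4] q2 h=20  …------[*]------…
[5] q1 h=21  …------[-]------…
[6] q2 h=22  …------[-]------…
[7] q2 h=21  …------[-]------…
[8] q2 h=20  …------[-]------…
[9] q2 h=19  …------[-]------…
[10] q2 h=18  …------[-]------…
[11] q2 h=17  …------[-]------…
[12] q2 h=16  …------[-]------…
[13] q2 h=15  …------[-]------…
[14] q2 h=14  …------[-]------…
[15] q2 h=13  …------[-]------…
[16] q2 h=12  …------[-]------…
[17] q2 h=11  …------[-]------…
[18] q2 h=10  …------[-]------…
[19] q2 h= 9  …------[-]------…
[20] q2 h= 8  …------[-]------…
[21] q2 h= 7  …------[-]------…
[22] q2 h= 6  |------[-]------…
[23] q2 h= 5  |-----[-]------…
[24] q2 h= 4  |----[-]------…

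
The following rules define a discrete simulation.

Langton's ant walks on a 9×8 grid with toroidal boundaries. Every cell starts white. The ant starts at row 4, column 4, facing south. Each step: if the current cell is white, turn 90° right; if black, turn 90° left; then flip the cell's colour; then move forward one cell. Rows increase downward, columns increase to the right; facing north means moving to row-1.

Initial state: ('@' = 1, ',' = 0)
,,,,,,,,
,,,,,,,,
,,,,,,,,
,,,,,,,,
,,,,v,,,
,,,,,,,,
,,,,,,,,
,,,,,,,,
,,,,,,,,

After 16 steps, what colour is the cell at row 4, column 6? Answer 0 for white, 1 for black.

1

0) ,,,,,,,,
,,,,,,,,
,,,,,,,,
,,,,,,,,
,,,,v,,,
,,,,,,,,
,,,,,,,,
,,,,,,,,
,,,,,,,,
1) ,,,,,,,,
,,,,,,,,
,,,,,,,,
,,,,,,,,
,,,<@,,,
,,,,,,,,
,,,,,,,,
,,,,,,,,
,,,,,,,,
2) ,,,,,,,,
,,,,,,,,
,,,,,,,,
,,,^,,,,
,,,@@,,,
,,,,,,,,
,,,,,,,,
,,,,,,,,
,,,,,,,,
3) ,,,,,,,,
,,,,,,,,
,,,,,,,,
,,,@>,,,
,,,@@,,,
,,,,,,,,
,,,,,,,,
,,,,,,,,
,,,,,,,,
4) ,,,,,,,,
,,,,,,,,
,,,,,,,,
,,,@@,,,
,,,@v,,,
,,,,,,,,
,,,,,,,,
,,,,,,,,
,,,,,,,,
5) ,,,,,,,,
,,,,,,,,
,,,,,,,,
,,,@@,,,
,,,@,>,,
,,,,,,,,
,,,,,,,,
,,,,,,,,
,,,,,,,,
6) ,,,,,,,,
,,,,,,,,
,,,,,,,,
,,,@@,,,
,,,@,@,,
,,,,,v,,
,,,,,,,,
,,,,,,,,
,,,,,,,,
7) ,,,,,,,,
,,,,,,,,
,,,,,,,,
,,,@@,,,
,,,@,@,,
,,,,<@,,
,,,,,,,,
,,,,,,,,
,,,,,,,,
8) ,,,,,,,,
,,,,,,,,
,,,,,,,,
,,,@@,,,
,,,@^@,,
,,,,@@,,
,,,,,,,,
,,,,,,,,
,,,,,,,,
9) ,,,,,,,,
,,,,,,,,
,,,,,,,,
,,,@@,,,
,,,@@>,,
,,,,@@,,
,,,,,,,,
,,,,,,,,
,,,,,,,,
10) ,,,,,,,,
,,,,,,,,
,,,,,,,,
,,,@@^,,
,,,@@,,,
,,,,@@,,
,,,,,,,,
,,,,,,,,
,,,,,,,,
11) ,,,,,,,,
,,,,,,,,
,,,,,,,,
,,,@@@>,
,,,@@,,,
,,,,@@,,
,,,,,,,,
,,,,,,,,
,,,,,,,,
12) ,,,,,,,,
,,,,,,,,
,,,,,,,,
,,,@@@@,
,,,@@,v,
,,,,@@,,
,,,,,,,,
,,,,,,,,
,,,,,,,,
13) ,,,,,,,,
,,,,,,,,
,,,,,,,,
,,,@@@@,
,,,@@<@,
,,,,@@,,
,,,,,,,,
,,,,,,,,
,,,,,,,,
14) ,,,,,,,,
,,,,,,,,
,,,,,,,,
,,,@@^@,
,,,@@@@,
,,,,@@,,
,,,,,,,,
,,,,,,,,
,,,,,,,,
15) ,,,,,,,,
,,,,,,,,
,,,,,,,,
,,,@<,@,
,,,@@@@,
,,,,@@,,
,,,,,,,,
,,,,,,,,
,,,,,,,,
16) ,,,,,,,,
,,,,,,,,
,,,,,,,,
,,,@,,@,
,,,@v@@,
,,,,@@,,
,,,,,,,,
,,,,,,,,
,,,,,,,,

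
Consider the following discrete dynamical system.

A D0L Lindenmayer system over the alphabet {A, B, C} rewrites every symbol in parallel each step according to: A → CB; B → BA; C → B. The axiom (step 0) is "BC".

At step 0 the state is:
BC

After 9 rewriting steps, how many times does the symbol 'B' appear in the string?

[0] BC
[1] BAB
[2] BACBBA
[3] BACBBBABACB
[4] BACBBBABABACBBACBBBA
[5] BACBBBABABACBBACBBACBBBABACBBBABABACB
[6] BACBBBABABACBBACBBACBBBABACBBBABACBBBABABACBBACBBBABABACBBACBBACBBBA
[7] BACBBBABABACBBACBBACBBBABACBBBABACBBBABABACBBACBBBABABACBB…ACBBACBBACBBBABACBBBABABACBBACBBACBBBABACBBBABACBBBABABACB  (len 125)
[8] BACBBBABABACBBACBBACBBBABACBBBABACBBBABABACBBACBBBABABACBB…ABACBBBABACBBBABABACBBACBBBABABACBBACBBBABABACBBACBBACBBBA  (len 230)
[9] BACBBBABABACBBACBBACBBBABACBBBABACBBBABABACBBACBBBABABACBB…ACBBACBBACBBBABACBBBABABACBBACBBACBBBABACBBBABACBBBABABACB  (len 423)

230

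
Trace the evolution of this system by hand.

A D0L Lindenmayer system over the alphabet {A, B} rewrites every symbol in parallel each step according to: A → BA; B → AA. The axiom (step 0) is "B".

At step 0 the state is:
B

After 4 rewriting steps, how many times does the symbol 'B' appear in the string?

0) B
1) AA
2) BABA
3) AABAAABA
4) BABAAABABABAAABA

6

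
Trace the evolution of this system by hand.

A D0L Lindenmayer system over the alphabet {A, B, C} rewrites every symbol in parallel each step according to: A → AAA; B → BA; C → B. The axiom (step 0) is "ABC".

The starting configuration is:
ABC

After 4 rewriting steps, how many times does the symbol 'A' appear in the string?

t=0: ABC
t=1: AAABAB
t=2: AAAAAAAAABAAAABA
t=3: AAAAAAAAAAAAAAAAAAAAAAAAAAABAAAAAAAAAAAAABAAAA
t=4: AAAAAAAAAAAAAAAAAAAAAAAAAAAAAAAAAAAAAAAAAAAAAAAAAAAAAAAAAA…AAABAAAAAAAAAAAAAAAAAAAAAAAAAAAAAAAAAAAAAAAABAAAAAAAAAAAAA  (len 136)

134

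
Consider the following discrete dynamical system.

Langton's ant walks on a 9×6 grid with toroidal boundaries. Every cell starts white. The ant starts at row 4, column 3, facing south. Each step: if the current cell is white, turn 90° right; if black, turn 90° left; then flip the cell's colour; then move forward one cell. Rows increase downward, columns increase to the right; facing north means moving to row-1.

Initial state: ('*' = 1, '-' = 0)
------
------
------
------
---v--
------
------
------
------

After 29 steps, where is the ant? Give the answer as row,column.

2,4

k=0  ------
------
------
------
---v--
------
------
------
------
k=1  ------
------
------
------
--<*--
------
------
------
------
k=2  ------
------
------
--^---
--**--
------
------
------
------
k=3  ------
------
------
--*>--
--**--
------
------
------
------
k=4  ------
------
------
--**--
--*v--
------
------
------
------
k=5  ------
------
------
--**--
--*->-
------
------
------
------
k=6  ------
------
------
--**--
--*-*-
----v-
------
------
------
k=7  ------
------
------
--**--
--*-*-
---<*-
------
------
------
k=8  ------
------
------
--**--
--*^*-
---**-
------
------
------
k=9  ------
------
------
--**--
--**>-
---**-
------
------
------
k=10  ------
------
------
--**^-
--**--
---**-
------
------
------
k=11  ------
------
------
--***>
--**--
---**-
------
------
------
k=12  ------
------
------
--****
--**-v
---**-
------
------
------
k=13  ------
------
------
--****
--**<*
---**-
------
------
------
k=14  ------
------
------
--**^*
--****
---**-
------
------
------
k=15  ------
------
------
--*<-*
--****
---**-
------
------
------
k=16  ------
------
------
--*--*
--*v**
---**-
------
------
------
k=17  ------
------
------
--*--*
--*->*
---**-
------
------
------
k=18  ------
------
------
--*-^*
--*--*
---**-
------
------
------
k=19  ------
------
------
--*-*>
--*--*
---**-
------
------
------
k=20  ------
------
-----^
--*-*-
--*--*
---**-
------
------
------
k=21  ------
------
>----*
--*-*-
--*--*
---**-
------
------
------
k=22  ------
------
*----*
v-*-*-
--*--*
---**-
------
------
------
k=23  ------
------
*----*
*-*-*<
--*--*
---**-
------
------
------
k=24  ------
------
*----^
*-*-**
--*--*
---**-
------
------
------
k=25  ------
------
*---<-
*-*-**
--*--*
---**-
------
------
------
k=26  ------
----^-
*---*-
*-*-**
--*--*
---**-
------
------
------
k=27  ------
----*>
*---*-
*-*-**
--*--*
---**-
------
------
------
k=28  ------
----**
*---*v
*-*-**
--*--*
---**-
------
------
------
k=29  ------
----**
*---<*
*-*-**
--*--*
---**-
------
------
------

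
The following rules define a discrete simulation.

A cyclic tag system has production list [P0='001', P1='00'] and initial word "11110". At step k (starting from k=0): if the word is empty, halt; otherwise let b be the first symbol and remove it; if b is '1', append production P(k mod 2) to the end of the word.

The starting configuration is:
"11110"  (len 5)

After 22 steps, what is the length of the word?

t=0: "11110"  (len 5)
t=1: "1110001"  (len 7)
t=2: "11000100"  (len 8)
t=3: "1000100001"  (len 10)
t=4: "00010000100"  (len 11)
t=5: "0010000100"  (len 10)
t=6: "010000100"  (len 9)
t=7: "10000100"  (len 8)
t=8: "000010000"  (len 9)
t=9: "00010000"  (len 8)
t=10: "0010000"  (len 7)
t=11: "010000"  (len 6)
t=12: "10000"  (len 5)
t=13: "0000001"  (len 7)
t=14: "000001"  (len 6)
t=15: "00001"  (len 5)
t=16: "0001"  (len 4)
t=17: "001"  (len 3)
t=18: "01"  (len 2)
t=19: "1"  (len 1)
t=20: "00"  (len 2)
t=21: "0"  (len 1)
t=22: (halted — word empty)

0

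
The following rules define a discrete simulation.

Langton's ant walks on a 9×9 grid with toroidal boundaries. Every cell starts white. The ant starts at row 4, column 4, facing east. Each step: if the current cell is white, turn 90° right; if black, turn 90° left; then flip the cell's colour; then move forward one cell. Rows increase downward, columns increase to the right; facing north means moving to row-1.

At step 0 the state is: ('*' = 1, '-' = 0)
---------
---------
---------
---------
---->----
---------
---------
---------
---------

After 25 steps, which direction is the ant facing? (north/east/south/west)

south

[0] ---------
---------
---------
---------
---->----
---------
---------
---------
---------
[1] ---------
---------
---------
---------
----*----
----v----
---------
---------
---------
[2] ---------
---------
---------
---------
----*----
---<*----
---------
---------
---------
[3] ---------
---------
---------
---------
---^*----
---**----
---------
---------
---------
[4] ---------
---------
---------
---------
---*>----
---**----
---------
---------
---------
[5] ---------
---------
---------
----^----
---*-----
---**----
---------
---------
---------
[6] ---------
---------
---------
----*>---
---*-----
---**----
---------
---------
---------
[7] ---------
---------
---------
----**---
---*-v---
---**----
---------
---------
---------
[8] ---------
---------
---------
----**---
---*<*---
---**----
---------
---------
---------
[9] ---------
---------
---------
----^*---
---***---
---**----
---------
---------
---------
[10] ---------
---------
---------
---<-*---
---***---
---**----
---------
---------
---------
[11] ---------
---------
---^-----
---*-*---
---***---
---**----
---------
---------
---------
[12] ---------
---------
---*>----
---*-*---
---***---
---**----
---------
---------
---------
[13] ---------
---------
---**----
---*v*---
---***---
---**----
---------
---------
---------
[14] ---------
---------
---**----
---<**---
---***---
---**----
---------
---------
---------
[15] ---------
---------
---**----
----**---
---v**---
---**----
---------
---------
---------
[16] ---------
---------
---**----
----**---
---->*---
---**----
---------
---------
---------
[17] ---------
---------
---**----
----^*---
-----*---
---**----
---------
---------
---------
[18] ---------
---------
---**----
---<-*---
-----*---
---**----
---------
---------
---------
[19] ---------
---------
---^*----
---*-*---
-----*---
---**----
---------
---------
---------
[20] ---------
---------
--<-*----
---*-*---
-----*---
---**----
---------
---------
---------
[21] ---------
--^------
--*-*----
---*-*---
-----*---
---**----
---------
---------
---------
[22] ---------
--*>-----
--*-*----
---*-*---
-----*---
---**----
---------
---------
---------
[23] ---------
--**-----
--*v*----
---*-*---
-----*---
---**----
---------
---------
---------
[24] ---------
--**-----
--<**----
---*-*---
-----*---
---**----
---------
---------
---------
[25] ---------
--**-----
---**----
--v*-*---
-----*---
---**----
---------
---------
---------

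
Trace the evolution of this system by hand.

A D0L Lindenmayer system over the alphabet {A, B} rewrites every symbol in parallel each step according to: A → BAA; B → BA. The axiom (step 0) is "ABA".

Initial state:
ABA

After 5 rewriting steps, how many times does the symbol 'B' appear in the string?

gen 0: ABA
gen 1: BAABABAA
gen 2: BABAABAABABAABABAABAA
gen 3: BABAABABAABAABABAABAABABAABABAABAABABAABABAABAABABAABAA
gen 4: BABAABABAABAABABAABABAABAABABAABAABABAABABAABAABABAABAABAB…BAABABAABABAABAABABAABABAABAABABAABAABABAABABAABAABABAABAA  (len 144)
gen 5: BABAABABAABAABABAABABAABAABABAABAABABAABABAABAABABAABABAAB…BAABABAABABAABAABABAABABAABAABABAABAABABAABABAABAABABAABAA  (len 377)

144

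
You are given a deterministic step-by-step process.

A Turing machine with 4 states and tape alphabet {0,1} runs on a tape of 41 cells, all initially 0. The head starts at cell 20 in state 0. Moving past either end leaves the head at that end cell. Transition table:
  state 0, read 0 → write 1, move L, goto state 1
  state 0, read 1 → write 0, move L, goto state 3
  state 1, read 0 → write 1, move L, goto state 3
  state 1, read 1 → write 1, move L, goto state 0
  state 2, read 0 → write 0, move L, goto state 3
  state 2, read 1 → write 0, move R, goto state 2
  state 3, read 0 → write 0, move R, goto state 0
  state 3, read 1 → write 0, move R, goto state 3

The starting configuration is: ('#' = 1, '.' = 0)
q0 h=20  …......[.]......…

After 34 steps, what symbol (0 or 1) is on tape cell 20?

1

k=0  q0 h=20  …......[.]......…
k=1  q1 h=19  …......[.]#.....…
k=2  q3 h=18  …......[.]##....…
k=3  q0 h=19  …......[#]#.....…
k=4  q3 h=18  …......[.].#....…
k=5  q0 h=19  …......[.]#.....…
k=6  q1 h=18  …......[.]##....…
k=7  q3 h=17  …......[.]###...…
k=8  q0 h=18  …......[#]##....…
k=9  q3 h=17  …......[.].##...…
k=10  q0 h=18  …......[.]##....…
k=11  q1 h=17  …......[.]###...…
k=12  q3 h=16  …......[.]####..…
k=13  q0 h=17  …......[#]###...…
k=14  q3 h=16  …......[.].###..…
k=15  q0 h=17  …......[.]###...…
k=16  q1 h=16  …......[.]####..…
k=17  q3 h=15  …......[.]#####.…
k=18  q0 h=16  …......[#]####..…
k=19  q3 h=15  …......[.].####.…
k=20  q0 h=16  …......[.]####..…
k=21  q1 h=15  …......[.]#####.…
k=22  q3 h=14  …......[.]######…
k=23  q0 h=15  …......[#]#####.…
k=24  q3 h=14  …......[.].#####…
k=25  q0 h=15  …......[.]#####.…
k=26  q1 h=14  …......[.]######…
k=27  q3 h=13  …......[.]######…
k=28  q0 h=14  …......[#]######…
k=29  q3 h=13  …......[.].#####…
k=30  q0 h=14  …......[.]######…
k=31  q1 h=13  …......[.]######…
k=32  q3 h=12  …......[.]######…
k=33  q0 h=13  …......[#]######…
k=34  q3 h=12  …......[.].#####…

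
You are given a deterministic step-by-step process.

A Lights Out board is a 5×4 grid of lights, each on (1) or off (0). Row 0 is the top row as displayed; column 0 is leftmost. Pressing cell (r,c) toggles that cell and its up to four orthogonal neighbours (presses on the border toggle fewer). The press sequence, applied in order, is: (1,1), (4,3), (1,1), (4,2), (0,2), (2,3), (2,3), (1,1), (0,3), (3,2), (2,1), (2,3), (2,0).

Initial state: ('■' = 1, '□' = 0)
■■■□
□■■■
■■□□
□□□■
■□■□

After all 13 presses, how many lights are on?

t=0: ■■■□
□■■■
■■□□
□□□■
■□■□
t=1: ■□■□
■□□■
■□□□
□□□■
■□■□
t=2: ■□■□
■□□■
■□□□
□□□□
■□□■
t=3: ■■■□
□■■■
■■□□
□□□□
■□□■
t=4: ■■■□
□■■■
■■□□
□□■□
■■■□
t=5: ■□□■
□■□■
■■□□
□□■□
■■■□
t=6: ■□□■
□■□□
■■■■
□□■■
■■■□
t=7: ■□□■
□■□■
■■□□
□□■□
■■■□
t=8: ■■□■
■□■■
■□□□
□□■□
■■■□
t=9: ■■■□
■□■□
■□□□
□□■□
■■■□
t=10: ■■■□
■□■□
■□■□
□■□■
■■□□
t=11: ■■■□
■■■□
□■□□
□□□■
■■□□
t=12: ■■■□
■■■■
□■■■
□□□□
■■□□
t=13: ■■■□
□■■■
■□■■
■□□□
■■□□

12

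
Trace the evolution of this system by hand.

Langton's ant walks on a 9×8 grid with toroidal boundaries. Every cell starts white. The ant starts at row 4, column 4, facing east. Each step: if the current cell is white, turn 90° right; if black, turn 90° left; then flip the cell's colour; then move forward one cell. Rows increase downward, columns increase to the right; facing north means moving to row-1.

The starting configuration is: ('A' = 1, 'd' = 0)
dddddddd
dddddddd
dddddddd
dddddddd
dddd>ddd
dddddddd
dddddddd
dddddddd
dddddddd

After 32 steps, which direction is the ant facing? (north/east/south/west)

0) dddddddd
dddddddd
dddddddd
dddddddd
dddd>ddd
dddddddd
dddddddd
dddddddd
dddddddd
1) dddddddd
dddddddd
dddddddd
dddddddd
ddddAddd
ddddvddd
dddddddd
dddddddd
dddddddd
2) dddddddd
dddddddd
dddddddd
dddddddd
ddddAddd
ddd<Addd
dddddddd
dddddddd
dddddddd
3) dddddddd
dddddddd
dddddddd
dddddddd
ddd^Addd
dddAAddd
dddddddd
dddddddd
dddddddd
4) dddddddd
dddddddd
dddddddd
dddddddd
dddA>ddd
dddAAddd
dddddddd
dddddddd
dddddddd
5) dddddddd
dddddddd
dddddddd
dddd^ddd
dddAdddd
dddAAddd
dddddddd
dddddddd
dddddddd
6) dddddddd
dddddddd
dddddddd
ddddA>dd
dddAdddd
dddAAddd
dddddddd
dddddddd
dddddddd
7) dddddddd
dddddddd
dddddddd
ddddAAdd
dddAdvdd
dddAAddd
dddddddd
dddddddd
dddddddd
8) dddddddd
dddddddd
dddddddd
ddddAAdd
dddA<Add
dddAAddd
dddddddd
dddddddd
dddddddd
9) dddddddd
dddddddd
dddddddd
dddd^Add
dddAAAdd
dddAAddd
dddddddd
dddddddd
dddddddd
10) dddddddd
dddddddd
dddddddd
ddd<dAdd
dddAAAdd
dddAAddd
dddddddd
dddddddd
dddddddd
11) dddddddd
dddddddd
ddd^dddd
dddAdAdd
dddAAAdd
dddAAddd
dddddddd
dddddddd
dddddddd
12) dddddddd
dddddddd
dddA>ddd
dddAdAdd
dddAAAdd
dddAAddd
dddddddd
dddddddd
dddddddd
13) dddddddd
dddddddd
dddAAddd
dddAvAdd
dddAAAdd
dddAAddd
dddddddd
dddddddd
dddddddd
14) dddddddd
dddddddd
dddAAddd
ddd<AAdd
dddAAAdd
dddAAddd
dddddddd
dddddddd
dddddddd
15) dddddddd
dddddddd
dddAAddd
ddddAAdd
dddvAAdd
dddAAddd
dddddddd
dddddddd
dddddddd
16) dddddddd
dddddddd
dddAAddd
ddddAAdd
dddd>Add
dddAAddd
dddddddd
dddddddd
dddddddd
17) dddddddd
dddddddd
dddAAddd
dddd^Add
dddddAdd
dddAAddd
dddddddd
dddddddd
dddddddd
18) dddddddd
dddddddd
dddAAddd
ddd<dAdd
dddddAdd
dddAAddd
dddddddd
dddddddd
dddddddd
19) dddddddd
dddddddd
ddd^Addd
dddAdAdd
dddddAdd
dddAAddd
dddddddd
dddddddd
dddddddd
20) dddddddd
dddddddd
dd<dAddd
dddAdAdd
dddddAdd
dddAAddd
dddddddd
dddddddd
dddddddd
21) dddddddd
dd^ddddd
ddAdAddd
dddAdAdd
dddddAdd
dddAAddd
dddddddd
dddddddd
dddddddd
22) dddddddd
ddA>dddd
ddAdAddd
dddAdAdd
dddddAdd
dddAAddd
dddddddd
dddddddd
dddddddd
23) dddddddd
ddAAdddd
ddAvAddd
dddAdAdd
dddddAdd
dddAAddd
dddddddd
dddddddd
dddddddd
24) dddddddd
ddAAdddd
dd<AAddd
dddAdAdd
dddddAdd
dddAAddd
dddddddd
dddddddd
dddddddd
25) dddddddd
ddAAdddd
dddAAddd
ddvAdAdd
dddddAdd
dddAAddd
dddddddd
dddddddd
dddddddd
26) dddddddd
ddAAdddd
dddAAddd
d<AAdAdd
dddddAdd
dddAAddd
dddddddd
dddddddd
dddddddd
27) dddddddd
ddAAdddd
d^dAAddd
dAAAdAdd
dddddAdd
dddAAddd
dddddddd
dddddddd
dddddddd
28) dddddddd
ddAAdddd
dA>AAddd
dAAAdAdd
dddddAdd
dddAAddd
dddddddd
dddddddd
dddddddd
29) dddddddd
ddAAdddd
dAAAAddd
dAvAdAdd
dddddAdd
dddAAddd
dddddddd
dddddddd
dddddddd
30) dddddddd
ddAAdddd
dAAAAddd
dAd>dAdd
dddddAdd
dddAAddd
dddddddd
dddddddd
dddddddd
31) dddddddd
ddAAdddd
dAA^Addd
dAdddAdd
dddddAdd
dddAAddd
dddddddd
dddddddd
dddddddd
32) dddddddd
ddAAdddd
dA<dAddd
dAdddAdd
dddddAdd
dddAAddd
dddddddd
dddddddd
dddddddd

west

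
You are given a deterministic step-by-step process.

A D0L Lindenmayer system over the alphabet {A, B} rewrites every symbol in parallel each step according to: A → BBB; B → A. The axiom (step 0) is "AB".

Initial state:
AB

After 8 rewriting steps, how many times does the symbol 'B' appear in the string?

gen 0: AB
gen 1: BBBA
gen 2: AAABBB
gen 3: BBBBBBBBBAAA
gen 4: AAAAAAAAABBBBBBBBB
gen 5: BBBBBBBBBBBBBBBBBBBBBBBBBBBAAAAAAAAA
gen 6: AAAAAAAAAAAAAAAAAAAAAAAAAAABBBBBBBBBBBBBBBBBBBBBBBBBBB
gen 7: BBBBBBBBBBBBBBBBBBBBBBBBBBBBBBBBBBBBBBBBBBBBBBBBBBBBBBBBBBBBBBBBBBBBBBBBBBBBBBBBBAAAAAAAAAAAAAAAAAAAAAAAAAAA
gen 8: AAAAAAAAAAAAAAAAAAAAAAAAAAAAAAAAAAAAAAAAAAAAAAAAAAAAAAAAAA…BBBBBBBBBBBBBBBBBBBBBBBBBBBBBBBBBBBBBBBBBBBBBBBBBBBBBBBBBB  (len 162)

81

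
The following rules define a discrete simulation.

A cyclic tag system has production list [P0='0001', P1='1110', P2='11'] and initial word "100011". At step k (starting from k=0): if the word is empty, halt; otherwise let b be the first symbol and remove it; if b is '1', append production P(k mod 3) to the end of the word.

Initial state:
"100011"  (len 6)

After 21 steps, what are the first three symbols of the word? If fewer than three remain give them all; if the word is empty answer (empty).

110

t=0: "100011"  (len 6)
t=1: "000110001"  (len 9)
t=2: "00110001"  (len 8)
t=3: "0110001"  (len 7)
t=4: "110001"  (len 6)
t=5: "100011110"  (len 9)
t=6: "0001111011"  (len 10)
t=7: "001111011"  (len 9)
t=8: "01111011"  (len 8)
t=9: "1111011"  (len 7)
t=10: "1110110001"  (len 10)
t=11: "1101100011110"  (len 13)
t=12: "10110001111011"  (len 14)
t=13: "01100011110110001"  (len 17)
t=14: "1100011110110001"  (len 16)
t=15: "10001111011000111"  (len 17)
t=16: "00011110110001110001"  (len 20)
t=17: "0011110110001110001"  (len 19)
t=18: "011110110001110001"  (len 18)
t=19: "11110110001110001"  (len 17)
t=20: "11101100011100011110"  (len 20)
t=21: "110110001110001111011"  (len 21)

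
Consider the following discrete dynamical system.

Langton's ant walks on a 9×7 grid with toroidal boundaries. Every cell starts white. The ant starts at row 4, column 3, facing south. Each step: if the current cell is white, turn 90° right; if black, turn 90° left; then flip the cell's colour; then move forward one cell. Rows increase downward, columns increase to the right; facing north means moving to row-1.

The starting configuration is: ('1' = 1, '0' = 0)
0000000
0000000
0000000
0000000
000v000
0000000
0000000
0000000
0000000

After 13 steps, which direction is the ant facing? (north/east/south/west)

0) 0000000
0000000
0000000
0000000
000v000
0000000
0000000
0000000
0000000
1) 0000000
0000000
0000000
0000000
00<1000
0000000
0000000
0000000
0000000
2) 0000000
0000000
0000000
00^0000
0011000
0000000
0000000
0000000
0000000
3) 0000000
0000000
0000000
001>000
0011000
0000000
0000000
0000000
0000000
4) 0000000
0000000
0000000
0011000
001v000
0000000
0000000
0000000
0000000
5) 0000000
0000000
0000000
0011000
0010>00
0000000
0000000
0000000
0000000
6) 0000000
0000000
0000000
0011000
0010100
0000v00
0000000
0000000
0000000
7) 0000000
0000000
0000000
0011000
0010100
000<100
0000000
0000000
0000000
8) 0000000
0000000
0000000
0011000
001^100
0001100
0000000
0000000
0000000
9) 0000000
0000000
0000000
0011000
0011>00
0001100
0000000
0000000
0000000
10) 0000000
0000000
0000000
0011^00
0011000
0001100
0000000
0000000
0000000
11) 0000000
0000000
0000000
00111>0
0011000
0001100
0000000
0000000
0000000
12) 0000000
0000000
0000000
0011110
00110v0
0001100
0000000
0000000
0000000
13) 0000000
0000000
0000000
0011110
0011<10
0001100
0000000
0000000
0000000

west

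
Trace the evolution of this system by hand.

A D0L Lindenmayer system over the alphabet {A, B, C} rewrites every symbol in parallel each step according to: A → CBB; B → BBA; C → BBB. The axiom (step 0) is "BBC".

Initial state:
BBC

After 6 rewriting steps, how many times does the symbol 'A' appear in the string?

504

t=0: BBC
t=1: BBABBABBB
t=2: BBABBACBBBBABBACBBBBABBABBA
t=3: BBABBACBBBBABBACBBBBBBBABBABBABBACBBBBABBACBBBBBBBABBABBABBACBBBBABBACBBBBABBACBB
t=4: BBABBACBBBBABBACBBBBBBBABBABBABBACBBBBABBACBBBBBBBABBABBAB…ABBABBABBACBBBBABBACBBBBBBBABBABBABBACBBBBABBACBBBBBBBABBA  (len 243)
t=5: BBABBACBBBBABBACBBBBBBBABBABBABBACBBBBABBACBBBBBBBABBABBAB…ABBABBABBACBBBBABBACBBBBBBBABBABBABBABBABBABBACBBBBABBACBB  (len 729)
t=6: BBABBACBBBBABBACBBBBBBBABBABBABBACBBBBABBACBBBBBBBABBABBAB…ACBBBBABBACBBBBABBACBBBBBBBABBABBABBACBBBBABBACBBBBBBBABBA  (len 2187)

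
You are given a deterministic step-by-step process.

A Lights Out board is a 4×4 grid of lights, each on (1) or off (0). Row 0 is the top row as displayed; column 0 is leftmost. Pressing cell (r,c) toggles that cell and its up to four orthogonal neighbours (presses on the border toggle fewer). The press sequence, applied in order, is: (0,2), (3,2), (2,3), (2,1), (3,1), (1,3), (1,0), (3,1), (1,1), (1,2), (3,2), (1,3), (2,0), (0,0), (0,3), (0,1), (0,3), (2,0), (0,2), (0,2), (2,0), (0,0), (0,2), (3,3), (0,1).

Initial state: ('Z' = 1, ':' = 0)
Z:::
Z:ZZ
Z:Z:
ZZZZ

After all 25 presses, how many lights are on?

step 0: Z:::
Z:ZZ
Z:Z:
ZZZZ
step 1: ZZZZ
Z::Z
Z:Z:
ZZZZ
step 2: ZZZZ
Z::Z
Z:::
Z:::
step 3: ZZZZ
Z:::
Z:ZZ
Z::Z
step 4: ZZZZ
ZZ::
:Z:Z
ZZ:Z
step 5: ZZZZ
ZZ::
:::Z
::ZZ
step 6: ZZZ:
ZZZZ
::::
::ZZ
step 7: :ZZ:
::ZZ
Z:::
::ZZ
step 8: :ZZ:
::ZZ
ZZ::
ZZ:Z
step 9: ::Z:
ZZ:Z
Z:::
ZZ:Z
step 10: ::::
Z:Z:
Z:Z:
ZZ:Z
step 11: ::::
Z:Z:
Z:::
Z:Z:
step 12: :::Z
Z::Z
Z::Z
Z:Z:
step 13: :::Z
:::Z
:Z:Z
::Z:
step 14: ZZ:Z
Z::Z
:Z:Z
::Z:
step 15: ZZZ:
Z:::
:Z:Z
::Z:
step 16: ::::
ZZ::
:Z:Z
::Z:
step 17: ::ZZ
ZZ:Z
:Z:Z
::Z:
step 18: ::ZZ
:Z:Z
Z::Z
Z:Z:
step 19: :Z::
:ZZZ
Z::Z
Z:Z:
step 20: ::ZZ
:Z:Z
Z::Z
Z:Z:
step 21: ::ZZ
ZZ:Z
:Z:Z
::Z:
step 22: ZZZZ
:Z:Z
:Z:Z
::Z:
step 23: Z:::
:ZZZ
:Z:Z
::Z:
step 24: Z:::
:ZZZ
:Z::
:::Z
step 25: :ZZ:
::ZZ
:Z::
:::Z

6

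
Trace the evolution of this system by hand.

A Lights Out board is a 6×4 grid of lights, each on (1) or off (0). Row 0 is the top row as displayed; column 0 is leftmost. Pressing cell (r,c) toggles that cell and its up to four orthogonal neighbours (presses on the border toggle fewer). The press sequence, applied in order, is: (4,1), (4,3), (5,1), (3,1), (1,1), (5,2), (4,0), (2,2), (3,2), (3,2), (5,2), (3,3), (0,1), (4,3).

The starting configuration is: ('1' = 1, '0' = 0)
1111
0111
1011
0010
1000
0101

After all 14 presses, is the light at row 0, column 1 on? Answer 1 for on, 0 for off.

1

0) 1111
0111
1011
0010
1000
0101
1) 1111
0111
1011
0110
0110
0001
2) 1111
0111
1011
0111
0101
0000
3) 1111
0111
1011
0111
0001
1110
4) 1111
0111
1111
1001
0101
1110
5) 1011
1001
1011
1001
0101
1110
6) 1011
1001
1011
1001
0111
1001
7) 1011
1001
1011
0001
1011
0001
8) 1011
1011
1100
0011
1011
0001
9) 1011
1011
1110
0100
1001
0001
10) 1011
1011
1100
0011
1011
0001
11) 1011
1011
1100
0011
1001
0110
12) 1011
1011
1101
0000
1000
0110
13) 0101
1111
1101
0000
1000
0110
14) 0101
1111
1101
0001
1011
0111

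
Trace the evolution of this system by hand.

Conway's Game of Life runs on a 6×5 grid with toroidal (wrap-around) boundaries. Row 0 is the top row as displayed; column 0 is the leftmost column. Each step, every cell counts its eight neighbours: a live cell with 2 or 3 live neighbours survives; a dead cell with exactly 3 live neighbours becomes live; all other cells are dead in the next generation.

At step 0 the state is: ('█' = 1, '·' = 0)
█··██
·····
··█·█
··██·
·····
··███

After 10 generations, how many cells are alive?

2

step 0: █··██
·····
··█·█
··██·
·····
··███
step 1: █·█··
█····
··█··
··██·
····█
█·█··
step 2: █···█
·····
·███·
··██·
·██·█
█··██
step 3: █··█·
█████
·█·█·
█···█
·█···
··█··
step 4: █····
·····
·····
███·█
██···
·██··
step 5: ·█···
·····
██···
··█·█
···██
··█··
step 6: ·····
██···
██···
·██·█
··█·█
··██·
step 7: ·██··
██···
····█
··█·█
█···█
··██·
step 8: █··█·
███··
·█·██
····█
███·█
█·███
step 9: ·····
·····
·█·██
·····
··█··
·····
step 10: ·····
·····
·····
··██·
·····
·····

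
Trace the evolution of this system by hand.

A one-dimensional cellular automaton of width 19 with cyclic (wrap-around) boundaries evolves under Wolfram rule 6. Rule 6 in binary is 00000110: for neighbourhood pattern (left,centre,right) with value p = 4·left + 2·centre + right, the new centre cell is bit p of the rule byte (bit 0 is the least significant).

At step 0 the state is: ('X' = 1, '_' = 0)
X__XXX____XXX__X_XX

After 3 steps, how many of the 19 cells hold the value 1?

4

0) X__XXX____XXX__X_XX
1) __X______X____XX___
2) _XX_____XX___X_____
3) X______X____XX_____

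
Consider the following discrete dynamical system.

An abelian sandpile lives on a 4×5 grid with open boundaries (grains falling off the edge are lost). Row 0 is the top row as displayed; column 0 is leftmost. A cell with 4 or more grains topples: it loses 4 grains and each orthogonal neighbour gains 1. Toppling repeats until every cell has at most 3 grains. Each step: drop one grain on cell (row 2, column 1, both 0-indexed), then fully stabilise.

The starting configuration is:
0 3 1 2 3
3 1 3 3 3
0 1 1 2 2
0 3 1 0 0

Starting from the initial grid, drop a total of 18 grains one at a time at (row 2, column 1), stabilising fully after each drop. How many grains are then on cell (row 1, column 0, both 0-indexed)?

2

gen 0: 0 3 1 2 3
3 1 3 3 3
0 1 1 2 2
0 3 1 0 0
gen 1: 0 3 1 2 3
3 1 3 3 3
0 2 1 2 2
0 3 1 0 0
gen 2: 0 3 1 2 3
3 1 3 3 3
0 3 1 2 2
0 3 1 0 0
gen 3: 0 3 1 2 3
3 2 3 3 3
1 1 2 2 2
1 0 2 0 0
gen 4: 0 3 1 2 3
3 2 3 3 3
1 2 2 2 2
1 0 2 0 0
gen 5: 0 3 1 2 3
3 2 3 3 3
1 3 2 2 2
1 0 2 0 0
gen 6: 0 3 1 2 3
3 3 3 3 3
2 0 3 2 2
1 1 2 0 0
gen 7: 0 3 1 2 3
3 3 3 3 3
2 1 3 2 2
1 1 2 0 0
gen 8: 0 3 1 2 3
3 3 3 3 3
2 2 3 2 2
1 1 2 0 0
gen 9: 0 3 1 2 3
3 3 3 3 3
2 3 3 2 2
1 1 2 0 0
gen 10: 2 1 0 1 1
1 3 3 3 2
0 3 2 1 0
2 2 3 1 1
gen 11: 2 2 1 2 1
2 1 2 0 3
1 3 1 3 0
3 0 1 2 1
gen 12: 2 2 1 2 1
2 2 2 0 3
2 0 2 3 0
3 1 1 2 1
gen 13: 2 2 1 2 1
2 2 2 0 3
2 1 2 3 0
3 1 1 2 1
gen 14: 2 2 1 2 1
2 2 2 0 3
2 2 2 3 0
3 1 1 2 1
gen 15: 2 2 1 2 1
2 2 2 0 3
2 3 2 3 0
3 1 1 2 1
gen 16: 2 2 1 2 1
2 3 2 0 3
3 0 3 3 0
3 2 1 2 1
gen 17: 2 2 1 2 1
2 3 2 0 3
3 1 3 3 0
3 2 1 2 1
gen 18: 2 2 1 2 1
2 3 2 0 3
3 2 3 3 0
3 2 1 2 1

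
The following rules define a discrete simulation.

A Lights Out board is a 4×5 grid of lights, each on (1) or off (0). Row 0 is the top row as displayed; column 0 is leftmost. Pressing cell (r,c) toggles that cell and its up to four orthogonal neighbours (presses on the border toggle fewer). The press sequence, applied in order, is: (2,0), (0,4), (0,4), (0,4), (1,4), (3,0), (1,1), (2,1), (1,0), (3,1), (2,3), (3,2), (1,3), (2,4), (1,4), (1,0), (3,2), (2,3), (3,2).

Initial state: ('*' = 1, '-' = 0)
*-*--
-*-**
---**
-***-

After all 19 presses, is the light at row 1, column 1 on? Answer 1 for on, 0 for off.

1

step 0: *-*--
-*-**
---**
-***-
step 1: *-*--
**-**
**-**
****-
step 2: *-***
**-*-
**-**
****-
step 3: *-*--
**-**
**-**
****-
step 4: *-***
**-*-
**-**
****-
step 5: *-**-
**--*
**-*-
****-
step 6: *-**-
**--*
-*-*-
--**-
step 7: ****-
--*-*
---*-
--**-
step 8: ****-
-**-*
****-
-***-
step 9: -***-
*-*-*
-***-
-***-
step 10: -***-
*-*-*
--**-
*--*-
step 11: -***-
*-***
----*
*----
step 12: -***-
*-***
--*-*
****-
step 13: -**--
*----
--***
****-
step 14: -**--
*---*
--*--
*****
step 15: -**-*
*--*-
--*-*
*****
step 16: ***-*
-*-*-
*-*-*
*****
step 17: ***-*
-*-*-
*---*
*---*
step 18: ***-*
-*---
*-**-
*--**
step 19: ***-*
-*---
*--*-
***-*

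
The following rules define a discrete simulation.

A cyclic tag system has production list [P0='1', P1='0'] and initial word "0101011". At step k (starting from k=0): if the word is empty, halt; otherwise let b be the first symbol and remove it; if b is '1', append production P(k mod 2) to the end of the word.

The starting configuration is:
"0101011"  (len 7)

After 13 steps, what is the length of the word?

gen 0: "0101011"  (len 7)
gen 1: "101011"  (len 6)
gen 2: "010110"  (len 6)
gen 3: "10110"  (len 5)
gen 4: "01100"  (len 5)
gen 5: "1100"  (len 4)
gen 6: "1000"  (len 4)
gen 7: "0001"  (len 4)
gen 8: "001"  (len 3)
gen 9: "01"  (len 2)
gen 10: "1"  (len 1)
gen 11: "1"  (len 1)
gen 12: "0"  (len 1)
gen 13: (halted — word empty)

0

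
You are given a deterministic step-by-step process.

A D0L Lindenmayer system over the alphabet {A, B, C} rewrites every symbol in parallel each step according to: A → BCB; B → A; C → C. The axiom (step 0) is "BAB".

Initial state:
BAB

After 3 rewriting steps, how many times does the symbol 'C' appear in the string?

k=0  BAB
k=1  ABCBA
k=2  BCBACABCB
k=3  ACABCBCBCBACA

5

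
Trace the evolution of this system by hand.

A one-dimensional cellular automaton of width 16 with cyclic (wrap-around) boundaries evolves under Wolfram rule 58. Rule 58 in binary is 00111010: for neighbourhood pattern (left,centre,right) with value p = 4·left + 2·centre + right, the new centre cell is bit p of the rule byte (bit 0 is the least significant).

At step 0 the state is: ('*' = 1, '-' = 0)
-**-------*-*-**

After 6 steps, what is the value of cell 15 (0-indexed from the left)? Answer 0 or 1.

0

0) -**-------*-*-**
1) **-*-----*-*-**-
2) *-*-*---*-*-**-*
3) -*-*-*-*-*-**-**
4) *-*-*-*-*-**-**-
5) -*-*-*-*-**-**-*
6) *-*-*-*-**-**-*-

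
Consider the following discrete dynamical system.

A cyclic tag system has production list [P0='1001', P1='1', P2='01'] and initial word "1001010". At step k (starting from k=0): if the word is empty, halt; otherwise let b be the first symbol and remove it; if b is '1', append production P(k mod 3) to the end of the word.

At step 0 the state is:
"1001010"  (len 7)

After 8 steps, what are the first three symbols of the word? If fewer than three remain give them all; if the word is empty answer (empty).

k=0  "1001010"  (len 7)
k=1  "0010101001"  (len 10)
k=2  "010101001"  (len 9)
k=3  "10101001"  (len 8)
k=4  "01010011001"  (len 11)
k=5  "1010011001"  (len 10)
k=6  "01001100101"  (len 11)
k=7  "1001100101"  (len 10)
k=8  "0011001011"  (len 10)

001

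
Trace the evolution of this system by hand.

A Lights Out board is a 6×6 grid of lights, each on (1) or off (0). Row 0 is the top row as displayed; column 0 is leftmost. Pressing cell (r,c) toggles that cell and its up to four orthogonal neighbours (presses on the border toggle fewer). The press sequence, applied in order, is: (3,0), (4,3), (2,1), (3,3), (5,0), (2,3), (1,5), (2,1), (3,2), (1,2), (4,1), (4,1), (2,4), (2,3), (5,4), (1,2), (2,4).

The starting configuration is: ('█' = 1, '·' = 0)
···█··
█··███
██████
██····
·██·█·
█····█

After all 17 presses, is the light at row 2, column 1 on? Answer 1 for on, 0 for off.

1

0) ···█··
█··███
██████
██····
·██·█·
█····█
1) ···█··
█··███
·█████
······
███·█·
█····█
2) ···█··
█··███
·█████
···█··
██·█··
█··█·█
3) ···█··
██·███
█··███
·█·█··
██·█··
█··█·█
4) ···█··
██·███
█···██
·██·█·
██····
█··█·█
5) ···█··
██·███
█···██
·██·█·
·█····
·█·█·█
6) ···█··
██··██
█·██·█
·████·
·█····
·█·█·█
7) ···█·█
██····
█·██··
·████·
·█····
·█·█·█
8) ···█·█
█·····
·█·█··
··███·
·█····
·█·█·█
9) ···█·█
█·····
·███··
·█··█·
·██···
·█·█·█
10) ··██·█
████··
·█·█··
·█··█·
·██···
·█·█·█
11) ··██·█
████··
·█·█··
····█·
█·····
···█·█
12) ··██·█
████··
·█·█··
·█··█·
·██···
·█·█·█
13) ··██·█
█████·
·█··██
·█····
·██···
·█·█·█
14) ··██·█
███·█·
·███·█
·█·█··
·██···
·█·█·█
15) ··██·█
███·█·
·███·█
·█·█··
·██·█·
·█··█·
16) ···█·█
█··██·
·█·█·█
·█·█··
·██·█·
·█··█·
17) ···█·█
█··█··
·█··█·
·█·██·
·██·█·
·█··█·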